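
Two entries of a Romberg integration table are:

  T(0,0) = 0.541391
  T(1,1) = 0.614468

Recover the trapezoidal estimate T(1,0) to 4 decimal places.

From T(1,1) = (4·T(1,0) − T(0,0))/3, solve for T(1,0):
4·T(1,0) = 3·0.614468 + 0.541391 = 2.384795
T(1,0) = 0.596199

0.5962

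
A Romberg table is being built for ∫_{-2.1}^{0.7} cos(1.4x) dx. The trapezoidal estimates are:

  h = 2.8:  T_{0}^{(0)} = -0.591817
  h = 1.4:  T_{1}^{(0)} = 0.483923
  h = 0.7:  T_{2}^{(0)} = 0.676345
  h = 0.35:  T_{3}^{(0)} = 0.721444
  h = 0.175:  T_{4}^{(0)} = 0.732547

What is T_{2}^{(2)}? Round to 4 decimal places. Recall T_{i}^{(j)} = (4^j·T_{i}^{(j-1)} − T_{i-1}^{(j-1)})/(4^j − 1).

0.7337

Richardson extrapolation on the trapezoidal column (denominator 4−1=3):
T_{1}^{(1)} = 0.483923 + (0.483923 − (-0.591817))/3 = 0.842503
T_{2}^{(1)} = 0.676345 + (0.676345 − 0.483923)/3 = 0.740486
T_{2}^{(2)} = (16·0.740486 − 0.842503) / 15 = 0.733685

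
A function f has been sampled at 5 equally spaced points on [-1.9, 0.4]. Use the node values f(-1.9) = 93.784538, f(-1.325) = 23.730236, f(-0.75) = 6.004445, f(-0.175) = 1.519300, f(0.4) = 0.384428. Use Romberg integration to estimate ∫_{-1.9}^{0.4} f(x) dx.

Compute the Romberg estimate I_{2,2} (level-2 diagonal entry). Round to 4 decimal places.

I_{0,0} (trapezoid, 1 panel, h=2.3000): 108.294311
I_{1,0} (trapezoid, 2 panels, h=1.1500): 61.052267
I_{2,0} (trapezoid, 4 panels, h=0.5750): 45.044617
I_{1,1} = 61.052267 + (61.052267 − 108.294311)/3 = 45.304919
I_{2,1} = 45.044617 + (45.044617 − 61.052267)/3 = 39.708734
I_{2,2} = 39.708734 + (39.708734 − 45.304919)/15 = 39.335655

39.3357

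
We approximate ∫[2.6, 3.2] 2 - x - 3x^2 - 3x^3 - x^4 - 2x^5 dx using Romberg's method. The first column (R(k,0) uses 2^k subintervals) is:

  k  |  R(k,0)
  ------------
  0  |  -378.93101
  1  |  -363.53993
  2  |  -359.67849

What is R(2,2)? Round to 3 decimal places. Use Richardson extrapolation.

R(1,1) = (4·(-363.53993) − (-378.93101)) / 3 = -358.40957
R(2,1) = -359.67849 + (-359.67849 − (-363.53993))/3 = -358.39134
R(2,2) = (16·(-358.39134) − (-358.40957)) / 15 = -358.39012

-358.390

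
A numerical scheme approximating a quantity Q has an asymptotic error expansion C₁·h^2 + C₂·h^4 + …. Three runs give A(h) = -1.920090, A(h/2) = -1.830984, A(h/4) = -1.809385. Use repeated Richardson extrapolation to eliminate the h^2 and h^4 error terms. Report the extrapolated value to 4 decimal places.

-1.8022

First eliminate the h^2 term (factor 2^2 = 4):
  B₁ = (4·(-1.830984) − (-1.920090))/3 = -1.801282
  B₂ = (4·(-1.809385) − (-1.830984))/3 = -1.802185
Then eliminate the h^4 term (factor 2^4 = 16):
  (16·(-1.802185) − (-1.801282))/15 = -1.802245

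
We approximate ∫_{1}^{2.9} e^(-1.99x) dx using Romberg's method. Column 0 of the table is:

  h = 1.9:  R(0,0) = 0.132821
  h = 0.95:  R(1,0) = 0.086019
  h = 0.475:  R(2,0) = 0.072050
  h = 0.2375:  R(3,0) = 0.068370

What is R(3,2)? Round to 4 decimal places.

Richardson extrapolation on the trapezoidal column (denominator 4−1=3):
R(2,1) = (4·0.072050 − 0.086019) / 3 = 0.067394
R(3,1) = (4·0.068370 − 0.072050) / 3 = 0.067143
R(3,2) = 0.067143 + (0.067143 − 0.067394)/15 = 0.067126

0.0671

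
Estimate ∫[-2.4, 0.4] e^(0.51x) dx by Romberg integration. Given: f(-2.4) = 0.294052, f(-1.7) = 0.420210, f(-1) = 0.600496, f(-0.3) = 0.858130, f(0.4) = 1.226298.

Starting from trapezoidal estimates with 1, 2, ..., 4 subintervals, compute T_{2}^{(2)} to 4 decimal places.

T_{0}^{(0)} (trapezoid, 1 panel, h=2.8000): 2.128490
T_{1}^{(0)} (trapezoid, 2 panels, h=1.4000): 1.904939
T_{2}^{(0)} (trapezoid, 4 panels, h=0.7000): 1.847308
T_{1}^{(1)} = 1.904939 + (1.904939 − 2.128490)/3 = 1.830422
T_{2}^{(1)} = 1.847308 + (1.847308 − 1.904939)/3 = 1.828098
T_{2}^{(2)} = 1.828098 + (1.828098 − 1.830422)/15 = 1.827943

1.8279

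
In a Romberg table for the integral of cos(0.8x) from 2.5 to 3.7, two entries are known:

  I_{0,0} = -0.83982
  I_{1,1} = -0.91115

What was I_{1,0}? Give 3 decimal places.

From I_{1,1} = (4·I_{1,0} − I_{0,0})/3, solve for I_{1,0}:
4·I_{1,0} = 3·(-0.91115) + (-0.83982) = -3.57327
I_{1,0} = -0.89332

-0.893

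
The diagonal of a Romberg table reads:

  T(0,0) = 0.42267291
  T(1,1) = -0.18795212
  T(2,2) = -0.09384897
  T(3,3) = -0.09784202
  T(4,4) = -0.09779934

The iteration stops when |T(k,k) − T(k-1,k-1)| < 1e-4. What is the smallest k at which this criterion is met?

|T(1,1) − T(0,0)| = 0.61062503 ≥ 1e-4
|T(2,2) − T(1,1)| = 0.09410315 ≥ 1e-4
|T(3,3) − T(2,2)| = 0.00399305 ≥ 1e-4
|T(4,4) − T(3,3)| = 0.00004268 < 1e-4

k = 4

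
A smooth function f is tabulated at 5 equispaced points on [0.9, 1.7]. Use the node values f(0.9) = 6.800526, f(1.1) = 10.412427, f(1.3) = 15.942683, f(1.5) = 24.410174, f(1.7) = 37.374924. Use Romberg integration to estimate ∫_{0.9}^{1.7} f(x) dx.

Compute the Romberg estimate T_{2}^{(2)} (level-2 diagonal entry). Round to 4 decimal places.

T_{0}^{(0)} (trapezoid, 1 panel, h=0.8000): 17.670180
T_{1}^{(0)} (trapezoid, 2 panels, h=0.4000): 15.212163
T_{2}^{(0)} (trapezoid, 4 panels, h=0.2000): 14.570602
T_{1}^{(1)} = 15.212163 + (15.212163 − 17.670180)/3 = 14.392824
T_{2}^{(1)} = 14.570602 + (14.570602 − 15.212163)/3 = 14.356748
T_{2}^{(2)} = 14.356748 + (14.356748 − 14.392824)/15 = 14.354343

14.3543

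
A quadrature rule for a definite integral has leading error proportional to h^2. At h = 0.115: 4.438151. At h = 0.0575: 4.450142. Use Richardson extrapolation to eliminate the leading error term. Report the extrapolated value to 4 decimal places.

Extrapolated value = (4·A(h/2) − A(h)) / (4 − 1)
= (4·4.450142 − 4.438151) / 3
= 13.362417 / 3 = 4.454139

4.4541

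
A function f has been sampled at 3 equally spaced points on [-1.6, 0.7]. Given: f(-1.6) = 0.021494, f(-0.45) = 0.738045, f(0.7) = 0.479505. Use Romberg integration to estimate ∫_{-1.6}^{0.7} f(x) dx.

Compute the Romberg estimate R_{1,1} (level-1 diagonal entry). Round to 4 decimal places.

1.3237

R_{0,0} (trapezoid, 1 panel, h=2.3000): 0.576149
R_{1,0} (trapezoid, 2 panels, h=1.1500): 1.136826
R_{1,1} = 1.136826 + (1.136826 − 0.576149)/3 = 1.323718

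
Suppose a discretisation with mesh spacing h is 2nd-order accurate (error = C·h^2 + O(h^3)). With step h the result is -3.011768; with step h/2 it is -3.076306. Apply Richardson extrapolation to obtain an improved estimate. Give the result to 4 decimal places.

The leading error scales as h^2; refining by a factor of 2 reduces it by 2^2 = 4.
Extrapolated value = (4·A(h/2) − A(h)) / (4 − 1)
= (4·(-3.076306) − (-3.011768)) / 3
= -9.293456 / 3 = -3.097819

-3.0978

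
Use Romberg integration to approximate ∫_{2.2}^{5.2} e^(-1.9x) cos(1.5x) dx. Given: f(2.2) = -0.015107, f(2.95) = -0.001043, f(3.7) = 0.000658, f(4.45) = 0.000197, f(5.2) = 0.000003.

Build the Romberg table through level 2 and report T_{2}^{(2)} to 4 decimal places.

-0.0042

T_{0}^{(0)} (trapezoid, 1 panel, h=3.0000): -0.022656
T_{1}^{(0)} (trapezoid, 2 panels, h=1.5000): -0.010341
T_{2}^{(0)} (trapezoid, 4 panels, h=0.7500): -0.005805
T_{1}^{(1)} = -0.010341 + (-0.010341 − (-0.022656))/3 = -0.006236
T_{2}^{(1)} = -0.005805 + (-0.005805 − (-0.010341))/3 = -0.004293
T_{2}^{(2)} = -0.004293 + (-0.004293 − (-0.006236))/15 = -0.004163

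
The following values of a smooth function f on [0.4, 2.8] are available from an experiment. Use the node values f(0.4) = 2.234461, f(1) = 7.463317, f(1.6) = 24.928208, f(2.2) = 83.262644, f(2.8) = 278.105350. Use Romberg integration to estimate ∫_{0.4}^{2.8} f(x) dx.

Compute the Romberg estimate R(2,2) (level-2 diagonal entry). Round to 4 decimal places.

R(0,0) (trapezoid, 1 panel, h=2.4000): 336.407773
R(1,0) (trapezoid, 2 panels, h=1.2000): 198.117736
R(2,0) (trapezoid, 4 panels, h=0.6000): 153.494445
R(1,1) = 198.117736 + (198.117736 − 336.407773)/3 = 152.021057
R(2,1) = 153.494445 + (153.494445 − 198.117736)/3 = 138.620015
R(2,2) = 138.620015 + (138.620015 − 152.021057)/15 = 137.726612

137.7266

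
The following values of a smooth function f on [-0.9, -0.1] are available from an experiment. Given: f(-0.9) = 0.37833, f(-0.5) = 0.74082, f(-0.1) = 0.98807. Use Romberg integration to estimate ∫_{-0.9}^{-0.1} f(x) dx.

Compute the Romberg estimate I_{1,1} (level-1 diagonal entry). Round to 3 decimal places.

0.577

I_{0,0} (trapezoid, 1 panel, h=0.8000): 0.54656
I_{1,0} (trapezoid, 2 panels, h=0.4000): 0.56961
I_{1,1} = 0.56961 + (0.56961 − 0.54656)/3 = 0.57729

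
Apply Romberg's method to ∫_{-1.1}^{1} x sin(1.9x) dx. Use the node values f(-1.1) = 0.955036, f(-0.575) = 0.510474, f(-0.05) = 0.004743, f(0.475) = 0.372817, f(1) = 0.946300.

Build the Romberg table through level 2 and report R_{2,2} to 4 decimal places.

0.9714

R_{0,0} (trapezoid, 1 panel, h=2.1000): 1.996403
R_{1,0} (trapezoid, 2 panels, h=1.0500): 1.003182
R_{2,0} (trapezoid, 4 panels, h=0.5250): 0.965319
R_{1,1} = 1.003182 + (1.003182 − 1.996403)/3 = 0.672108
R_{2,1} = 0.965319 + (0.965319 − 1.003182)/3 = 0.952698
R_{2,2} = 0.952698 + (0.952698 − 0.672108)/15 = 0.971404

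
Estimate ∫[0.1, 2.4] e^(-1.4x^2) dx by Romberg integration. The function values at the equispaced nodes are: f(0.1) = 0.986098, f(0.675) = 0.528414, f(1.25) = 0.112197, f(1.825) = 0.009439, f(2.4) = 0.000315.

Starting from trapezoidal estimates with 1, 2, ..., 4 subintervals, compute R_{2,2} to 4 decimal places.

R_{0,0} (trapezoid, 1 panel, h=2.3000): 1.134375
R_{1,0} (trapezoid, 2 panels, h=1.1500): 0.696214
R_{2,0} (trapezoid, 4 panels, h=0.5750): 0.657372
R_{1,1} = 0.696214 + (0.696214 − 1.134375)/3 = 0.550160
R_{2,1} = 0.657372 + (0.657372 − 0.696214)/3 = 0.644425
R_{2,2} = 0.644425 + (0.644425 − 0.550160)/15 = 0.650709

0.6507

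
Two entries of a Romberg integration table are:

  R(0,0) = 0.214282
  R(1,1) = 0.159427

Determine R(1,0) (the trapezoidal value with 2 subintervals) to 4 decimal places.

From R(1,1) = (4·R(1,0) − R(0,0))/3, solve for R(1,0):
4·R(1,0) = 3·0.159427 + 0.214282 = 0.692563
R(1,0) = 0.173141

0.1731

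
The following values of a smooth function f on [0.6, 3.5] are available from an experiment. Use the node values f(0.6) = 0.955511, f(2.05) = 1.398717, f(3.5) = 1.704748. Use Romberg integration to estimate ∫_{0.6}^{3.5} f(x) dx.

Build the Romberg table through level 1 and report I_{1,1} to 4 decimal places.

3.9900

I_{0,0} (trapezoid, 1 panel, h=2.9000): 3.857376
I_{1,0} (trapezoid, 2 panels, h=1.4500): 3.956827
I_{1,1} = 3.956827 + (3.956827 − 3.857376)/3 = 3.989977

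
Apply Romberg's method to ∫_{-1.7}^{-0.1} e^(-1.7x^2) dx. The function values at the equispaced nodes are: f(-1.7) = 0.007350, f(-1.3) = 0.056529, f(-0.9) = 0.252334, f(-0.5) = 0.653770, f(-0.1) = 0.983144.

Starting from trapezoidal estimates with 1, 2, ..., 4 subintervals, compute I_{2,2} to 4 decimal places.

0.5812

I_{0,0} (trapezoid, 1 panel, h=1.6000): 0.792395
I_{1,0} (trapezoid, 2 panels, h=0.8000): 0.598065
I_{2,0} (trapezoid, 4 panels, h=0.4000): 0.583152
I_{1,1} = 0.598065 + (0.598065 − 0.792395)/3 = 0.533288
I_{2,1} = 0.583152 + (0.583152 − 0.598065)/3 = 0.578181
I_{2,2} = 0.578181 + (0.578181 − 0.533288)/15 = 0.581174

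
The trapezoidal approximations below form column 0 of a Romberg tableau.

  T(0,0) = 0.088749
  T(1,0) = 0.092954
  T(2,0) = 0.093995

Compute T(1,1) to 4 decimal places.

0.0944

Richardson extrapolation on the trapezoidal column (denominator 4−1=3):
T(1,1) = (4·0.092954 − 0.088749) / 3 = 0.094356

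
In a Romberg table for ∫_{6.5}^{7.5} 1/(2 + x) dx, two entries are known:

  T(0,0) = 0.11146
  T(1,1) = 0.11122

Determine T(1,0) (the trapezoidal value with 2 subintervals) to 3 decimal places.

0.111

From T(1,1) = (4·T(1,0) − T(0,0))/3, solve for T(1,0):
4·T(1,0) = 3·0.11122 + 0.11146 = 0.44512
T(1,0) = 0.11128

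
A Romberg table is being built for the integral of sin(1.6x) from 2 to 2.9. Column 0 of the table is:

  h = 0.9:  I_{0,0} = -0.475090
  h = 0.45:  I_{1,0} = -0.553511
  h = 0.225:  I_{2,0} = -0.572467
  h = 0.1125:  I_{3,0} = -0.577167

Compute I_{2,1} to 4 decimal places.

-0.5788

Richardson extrapolation on the trapezoidal column (denominator 4−1=3):
I_{2,1} = (4·(-0.572467) − (-0.553511)) / 3 = -0.578786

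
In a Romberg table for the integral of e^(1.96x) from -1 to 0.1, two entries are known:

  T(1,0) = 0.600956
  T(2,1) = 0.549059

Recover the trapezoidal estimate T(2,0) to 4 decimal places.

From T(2,1) = (4·T(2,0) − T(1,0))/3, solve for T(2,0):
4·T(2,0) = 3·0.549059 + 0.600956 = 2.248133
T(2,0) = 0.562033

0.5620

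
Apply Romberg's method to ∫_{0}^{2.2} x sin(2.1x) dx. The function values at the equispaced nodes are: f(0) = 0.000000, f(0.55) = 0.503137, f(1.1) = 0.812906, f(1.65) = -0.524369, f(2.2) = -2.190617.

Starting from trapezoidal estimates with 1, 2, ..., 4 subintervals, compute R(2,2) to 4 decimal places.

-0.1530

R(0,0) (trapezoid, 1 panel, h=2.2000): -2.409679
R(1,0) (trapezoid, 2 panels, h=1.1000): -0.310643
R(2,0) (trapezoid, 4 panels, h=0.5500): -0.166999
R(1,1) = -0.310643 + (-0.310643 − (-2.409679))/3 = 0.389036
R(2,1) = -0.166999 + (-0.166999 − (-0.310643))/3 = -0.119118
R(2,2) = -0.119118 + (-0.119118 − 0.389036)/15 = -0.152995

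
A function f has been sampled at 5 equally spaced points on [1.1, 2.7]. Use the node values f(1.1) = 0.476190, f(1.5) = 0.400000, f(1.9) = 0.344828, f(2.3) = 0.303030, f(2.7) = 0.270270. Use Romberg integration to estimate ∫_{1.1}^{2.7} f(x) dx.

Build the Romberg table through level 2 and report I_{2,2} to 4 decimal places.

0.5664

I_{0,0} (trapezoid, 1 panel, h=1.6000): 0.597168
I_{1,0} (trapezoid, 2 panels, h=0.8000): 0.574446
I_{2,0} (trapezoid, 4 panels, h=0.4000): 0.568435
I_{1,1} = 0.574446 + (0.574446 − 0.597168)/3 = 0.566872
I_{2,1} = 0.568435 + (0.568435 − 0.574446)/3 = 0.566431
I_{2,2} = 0.566431 + (0.566431 − 0.566872)/15 = 0.566402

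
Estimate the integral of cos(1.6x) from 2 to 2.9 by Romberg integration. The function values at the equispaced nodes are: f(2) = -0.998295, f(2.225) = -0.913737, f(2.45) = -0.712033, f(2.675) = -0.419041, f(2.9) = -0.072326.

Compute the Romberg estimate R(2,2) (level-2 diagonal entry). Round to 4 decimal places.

-0.5869

R(0,0) (trapezoid, 1 panel, h=0.9000): -0.481779
R(1,0) (trapezoid, 2 panels, h=0.4500): -0.561305
R(2,0) (trapezoid, 4 panels, h=0.2250): -0.580527
R(1,1) = -0.561305 + (-0.561305 − (-0.481779))/3 = -0.587814
R(2,1) = -0.580527 + (-0.580527 − (-0.561305))/3 = -0.586934
R(2,2) = -0.586934 + (-0.586934 − (-0.587814))/15 = -0.586875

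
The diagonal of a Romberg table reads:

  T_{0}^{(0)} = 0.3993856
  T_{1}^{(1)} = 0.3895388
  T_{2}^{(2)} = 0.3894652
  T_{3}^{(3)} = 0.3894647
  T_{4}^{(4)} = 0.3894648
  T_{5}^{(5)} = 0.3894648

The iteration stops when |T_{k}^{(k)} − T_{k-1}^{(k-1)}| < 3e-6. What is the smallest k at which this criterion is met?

|T_{1}^{(1)} − T_{0}^{(0)}| = 0.0098468 ≥ 3e-6
|T_{2}^{(2)} − T_{1}^{(1)}| = 0.0000736 ≥ 3e-6
|T_{3}^{(3)} − T_{2}^{(2)}| = 0.0000005 < 3e-6

k = 3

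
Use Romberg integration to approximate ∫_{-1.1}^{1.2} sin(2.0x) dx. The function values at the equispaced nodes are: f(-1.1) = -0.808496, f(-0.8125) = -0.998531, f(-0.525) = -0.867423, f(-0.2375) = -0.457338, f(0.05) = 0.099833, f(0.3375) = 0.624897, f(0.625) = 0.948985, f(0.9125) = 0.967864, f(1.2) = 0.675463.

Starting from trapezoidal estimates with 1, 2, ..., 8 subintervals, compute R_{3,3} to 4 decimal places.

R_{0,0} (trapezoid, 1 panel, h=2.3000): -0.152988
R_{1,0} (trapezoid, 2 panels, h=1.1500): 0.038314
R_{2,0} (trapezoid, 4 panels, h=0.5750): 0.066055
R_{3,0} (trapezoid, 8 panels, h=0.2875): 0.072384
R_{1,1} = 0.038314 + (0.038314 − (-0.152988))/3 = 0.102081
R_{2,1} = 0.066055 + (0.066055 − 0.038314)/3 = 0.075302
R_{3,1} = 0.072384 + (0.072384 − 0.066055)/3 = 0.074494
R_{2,2} = 0.075302 + (0.075302 − 0.102081)/15 = 0.073517
R_{3,2} = 0.074494 + (0.074494 − 0.075302)/15 = 0.074440
R_{3,3} = 0.074440 + (0.074440 − 0.073517)/63 = 0.074455

0.0745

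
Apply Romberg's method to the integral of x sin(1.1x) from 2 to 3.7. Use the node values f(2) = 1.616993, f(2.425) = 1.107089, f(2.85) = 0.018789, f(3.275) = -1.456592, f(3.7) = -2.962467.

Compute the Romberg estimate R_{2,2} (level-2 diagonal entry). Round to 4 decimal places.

-0.3849

R_{0,0} (trapezoid, 1 panel, h=1.7000): -1.143653
R_{1,0} (trapezoid, 2 panels, h=0.8500): -0.555856
R_{2,0} (trapezoid, 4 panels, h=0.4250): -0.426467
R_{1,1} = -0.555856 + (-0.555856 − (-1.143653))/3 = -0.359924
R_{2,1} = -0.426467 + (-0.426467 − (-0.555856))/3 = -0.383337
R_{2,2} = -0.383337 + (-0.383337 − (-0.359924))/15 = -0.384898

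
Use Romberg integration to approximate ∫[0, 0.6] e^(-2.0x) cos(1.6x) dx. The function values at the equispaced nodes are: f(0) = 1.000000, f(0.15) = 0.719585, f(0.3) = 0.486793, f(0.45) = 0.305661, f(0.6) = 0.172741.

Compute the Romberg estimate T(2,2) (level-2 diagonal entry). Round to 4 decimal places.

0.3124

T(0,0) (trapezoid, 1 panel, h=0.6000): 0.351822
T(1,0) (trapezoid, 2 panels, h=0.3000): 0.321949
T(2,0) (trapezoid, 4 panels, h=0.1500): 0.314761
T(1,1) = 0.321949 + (0.321949 − 0.351822)/3 = 0.311991
T(2,1) = 0.314761 + (0.314761 − 0.321949)/3 = 0.312365
T(2,2) = 0.312365 + (0.312365 − 0.311991)/15 = 0.312390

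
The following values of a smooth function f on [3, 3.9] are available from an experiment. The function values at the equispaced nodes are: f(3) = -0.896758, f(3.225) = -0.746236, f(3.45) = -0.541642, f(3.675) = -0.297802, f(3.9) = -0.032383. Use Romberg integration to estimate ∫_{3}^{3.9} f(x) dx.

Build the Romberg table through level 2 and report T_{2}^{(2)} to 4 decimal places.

T_{0}^{(0)} (trapezoid, 1 panel, h=0.9000): -0.418113
T_{1}^{(0)} (trapezoid, 2 panels, h=0.4500): -0.452796
T_{2}^{(0)} (trapezoid, 4 panels, h=0.2250): -0.461306
T_{1}^{(1)} = -0.452796 + (-0.452796 − (-0.418113))/3 = -0.464357
T_{2}^{(1)} = -0.461306 + (-0.461306 − (-0.452796))/3 = -0.464143
T_{2}^{(2)} = -0.464143 + (-0.464143 − (-0.464357))/15 = -0.464129

-0.4641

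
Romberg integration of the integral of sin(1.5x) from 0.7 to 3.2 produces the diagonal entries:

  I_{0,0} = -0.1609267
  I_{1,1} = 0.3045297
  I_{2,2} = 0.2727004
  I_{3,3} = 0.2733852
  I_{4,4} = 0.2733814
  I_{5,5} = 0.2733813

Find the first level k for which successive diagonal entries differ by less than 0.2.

k = 2

|I_{1,1} − I_{0,0}| = 0.4654564 ≥ 0.2
|I_{2,2} − I_{1,1}| = 0.0318293 < 0.2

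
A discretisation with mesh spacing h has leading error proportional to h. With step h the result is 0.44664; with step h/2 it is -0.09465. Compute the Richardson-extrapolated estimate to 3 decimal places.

-0.636

The leading error scales as h; refining by a factor of 2 reduces it by 2^1 = 2.
Extrapolated value = (2·A(h/2) − A(h)) / (2 − 1)
= (2·(-0.09465) − 0.44664) / 1
= -0.63594 / 1 = -0.63594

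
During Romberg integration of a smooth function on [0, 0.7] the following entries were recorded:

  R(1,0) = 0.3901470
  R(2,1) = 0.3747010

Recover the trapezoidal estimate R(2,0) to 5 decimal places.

0.37856

From R(2,1) = (4·R(2,0) − R(1,0))/3, solve for R(2,0):
4·R(2,0) = 3·0.3747010 + 0.3901470 = 1.5142500
R(2,0) = 0.3785625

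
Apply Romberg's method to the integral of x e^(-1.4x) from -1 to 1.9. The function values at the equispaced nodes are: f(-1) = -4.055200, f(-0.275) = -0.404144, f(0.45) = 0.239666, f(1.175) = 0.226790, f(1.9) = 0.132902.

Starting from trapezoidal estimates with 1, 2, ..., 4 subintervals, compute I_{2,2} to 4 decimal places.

I_{0,0} (trapezoid, 1 panel, h=2.9000): -5.687332
I_{1,0} (trapezoid, 2 panels, h=1.4500): -2.496150
I_{2,0} (trapezoid, 4 panels, h=0.7250): -1.376657
I_{1,1} = -2.496150 + (-2.496150 − (-5.687332))/3 = -1.432423
I_{2,1} = -1.376657 + (-1.376657 − (-2.496150))/3 = -1.003493
I_{2,2} = -1.003493 + (-1.003493 − (-1.432423))/15 = -0.974898

-0.9749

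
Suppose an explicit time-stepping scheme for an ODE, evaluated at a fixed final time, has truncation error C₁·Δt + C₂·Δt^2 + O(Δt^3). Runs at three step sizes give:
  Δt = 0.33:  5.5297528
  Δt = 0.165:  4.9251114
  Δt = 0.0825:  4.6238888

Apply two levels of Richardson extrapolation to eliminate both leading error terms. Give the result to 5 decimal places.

4.32340

First eliminate the Δt term (factor 2^1 = 2):
  B₁ = (2·4.9251114 − 5.5297528)/1 = 4.3204700
  B₂ = (2·4.6238888 − 4.9251114)/1 = 4.3226662
Then eliminate the Δt^2 term (factor 2^2 = 4):
  (4·4.3226662 − 4.3204700)/3 = 4.3233983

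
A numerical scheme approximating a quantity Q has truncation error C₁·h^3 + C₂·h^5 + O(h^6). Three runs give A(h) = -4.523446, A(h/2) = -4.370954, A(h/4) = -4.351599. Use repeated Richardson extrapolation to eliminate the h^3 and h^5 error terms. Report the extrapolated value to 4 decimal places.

First eliminate the h^3 term (factor 2^3 = 8):
  B₁ = (8·(-4.370954) − (-4.523446))/7 = -4.349169
  B₂ = (8·(-4.351599) − (-4.370954))/7 = -4.348834
Then eliminate the h^5 term (factor 2^5 = 32):
  (32·(-4.348834) − (-4.349169))/31 = -4.348823

-4.3488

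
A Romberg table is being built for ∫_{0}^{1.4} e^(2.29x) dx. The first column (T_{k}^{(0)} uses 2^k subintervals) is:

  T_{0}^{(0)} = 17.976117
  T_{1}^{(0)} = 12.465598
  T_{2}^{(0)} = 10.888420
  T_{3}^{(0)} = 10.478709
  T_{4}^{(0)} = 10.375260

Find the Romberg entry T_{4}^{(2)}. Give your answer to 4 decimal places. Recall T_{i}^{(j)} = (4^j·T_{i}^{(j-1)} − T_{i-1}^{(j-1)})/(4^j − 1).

Richardson extrapolation on the trapezoidal column (denominator 4−1=3):
T_{3}^{(1)} = (4·10.478709 − 10.888420) / 3 = 10.342139
T_{4}^{(1)} = (4·10.375260 − 10.478709) / 3 = 10.340777
T_{4}^{(2)} = (16·10.340777 − 10.342139) / 15 = 10.340686

10.3407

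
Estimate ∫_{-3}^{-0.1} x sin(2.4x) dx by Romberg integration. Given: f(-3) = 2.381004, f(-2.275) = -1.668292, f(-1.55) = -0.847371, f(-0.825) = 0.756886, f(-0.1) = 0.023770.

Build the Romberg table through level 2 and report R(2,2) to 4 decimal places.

R(0,0) (trapezoid, 1 panel, h=2.9000): 3.486922
R(1,0) (trapezoid, 2 panels, h=1.4500): 0.514773
R(2,0) (trapezoid, 4 panels, h=0.7250): -0.403383
R(1,1) = 0.514773 + (0.514773 − 3.486922)/3 = -0.475943
R(2,1) = -0.403383 + (-0.403383 − 0.514773)/3 = -0.709435
R(2,2) = -0.709435 + (-0.709435 − (-0.475943))/15 = -0.725001

-0.7250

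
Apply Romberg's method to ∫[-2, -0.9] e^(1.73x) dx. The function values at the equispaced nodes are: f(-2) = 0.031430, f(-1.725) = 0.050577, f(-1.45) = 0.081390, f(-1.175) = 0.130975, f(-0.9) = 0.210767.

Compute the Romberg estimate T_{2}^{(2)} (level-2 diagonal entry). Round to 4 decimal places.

T_{0}^{(0)} (trapezoid, 1 panel, h=1.1000): 0.133208
T_{1}^{(0)} (trapezoid, 2 panels, h=0.5500): 0.111369
T_{2}^{(0)} (trapezoid, 4 panels, h=0.2750): 0.105611
T_{1}^{(1)} = 0.111369 + (0.111369 − 0.133208)/3 = 0.104089
T_{2}^{(1)} = 0.105611 + (0.105611 − 0.111369)/3 = 0.103692
T_{2}^{(2)} = 0.103692 + (0.103692 − 0.104089)/15 = 0.103666

0.1037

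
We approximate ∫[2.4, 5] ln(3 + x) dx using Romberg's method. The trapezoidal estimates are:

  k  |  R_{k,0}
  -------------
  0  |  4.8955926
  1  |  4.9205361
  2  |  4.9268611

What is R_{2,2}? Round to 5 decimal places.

Richardson extrapolation on the trapezoidal column (denominator 4−1=3):
R_{1,1} = 4.9205361 + (4.9205361 − 4.8955926)/3 = 4.9288506
R_{2,1} = 4.9268611 + (4.9268611 − 4.9205361)/3 = 4.9289694
R_{2,2} = 4.9289694 + (4.9289694 − 4.9288506)/15 = 4.9289773

4.92898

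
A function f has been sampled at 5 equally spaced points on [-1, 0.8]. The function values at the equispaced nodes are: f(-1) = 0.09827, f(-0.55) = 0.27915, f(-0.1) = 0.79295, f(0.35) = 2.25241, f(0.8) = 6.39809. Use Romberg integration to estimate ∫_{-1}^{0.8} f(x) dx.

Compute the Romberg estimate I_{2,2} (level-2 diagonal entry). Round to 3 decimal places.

2.720

I_{0,0} (trapezoid, 1 panel, h=1.8000): 5.84672
I_{1,0} (trapezoid, 2 panels, h=0.9000): 3.63702
I_{2,0} (trapezoid, 4 panels, h=0.4500): 2.95771
I_{1,1} = 3.63702 + (3.63702 − 5.84672)/3 = 2.90045
I_{2,1} = 2.95771 + (2.95771 − 3.63702)/3 = 2.73127
I_{2,2} = 2.73127 + (2.73127 − 2.90045)/15 = 2.71999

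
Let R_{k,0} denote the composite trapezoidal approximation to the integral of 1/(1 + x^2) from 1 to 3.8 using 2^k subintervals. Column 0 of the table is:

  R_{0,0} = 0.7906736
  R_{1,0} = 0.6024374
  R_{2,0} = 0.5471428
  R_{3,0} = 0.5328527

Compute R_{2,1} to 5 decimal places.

R_{2,1} = (4·0.5471428 − 0.6024374) / 3 = 0.5287113

0.52871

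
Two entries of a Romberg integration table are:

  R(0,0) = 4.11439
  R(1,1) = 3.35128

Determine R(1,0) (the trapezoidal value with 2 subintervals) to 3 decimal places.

From R(1,1) = (4·R(1,0) − R(0,0))/3, solve for R(1,0):
4·R(1,0) = 3·3.35128 + 4.11439 = 14.16823
R(1,0) = 3.54206

3.542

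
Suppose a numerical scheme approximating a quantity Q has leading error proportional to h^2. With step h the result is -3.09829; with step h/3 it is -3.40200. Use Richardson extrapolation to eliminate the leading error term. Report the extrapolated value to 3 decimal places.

The leading error scales as h^2; refining by a factor of 3 reduces it by 3^2 = 9.
Extrapolated value = (9·A(h/3) − A(h)) / (9 − 1)
= (9·(-3.40200) − (-3.09829)) / 8
= -27.51971 / 8 = -3.43996

-3.440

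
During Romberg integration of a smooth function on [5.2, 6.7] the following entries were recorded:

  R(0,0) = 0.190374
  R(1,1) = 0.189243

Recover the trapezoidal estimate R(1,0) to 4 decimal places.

From R(1,1) = (4·R(1,0) − R(0,0))/3, solve for R(1,0):
4·R(1,0) = 3·0.189243 + 0.190374 = 0.758103
R(1,0) = 0.189526

0.1895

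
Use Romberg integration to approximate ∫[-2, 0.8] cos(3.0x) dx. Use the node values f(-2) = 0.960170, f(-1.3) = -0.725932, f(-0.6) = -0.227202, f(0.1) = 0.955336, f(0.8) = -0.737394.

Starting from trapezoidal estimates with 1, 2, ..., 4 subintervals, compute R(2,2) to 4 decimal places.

R(0,0) (trapezoid, 1 panel, h=2.8000): 0.311886
R(1,0) (trapezoid, 2 panels, h=1.4000): -0.162140
R(2,0) (trapezoid, 4 panels, h=0.7000): 0.079513
R(1,1) = -0.162140 + (-0.162140 − 0.311886)/3 = -0.320149
R(2,1) = 0.079513 + (0.079513 − (-0.162140))/3 = 0.160064
R(2,2) = 0.160064 + (0.160064 − (-0.320149))/15 = 0.192078

0.1921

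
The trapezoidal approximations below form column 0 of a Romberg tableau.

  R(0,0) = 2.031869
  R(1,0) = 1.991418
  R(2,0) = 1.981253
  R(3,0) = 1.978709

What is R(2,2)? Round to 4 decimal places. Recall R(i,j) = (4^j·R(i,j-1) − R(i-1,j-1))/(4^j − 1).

1.9779

R(1,1) = (4·1.991418 − 2.031869) / 3 = 1.977934
R(2,1) = (4·1.981253 − 1.991418) / 3 = 1.977865
R(2,2) = (16·1.977865 − 1.977934) / 15 = 1.977860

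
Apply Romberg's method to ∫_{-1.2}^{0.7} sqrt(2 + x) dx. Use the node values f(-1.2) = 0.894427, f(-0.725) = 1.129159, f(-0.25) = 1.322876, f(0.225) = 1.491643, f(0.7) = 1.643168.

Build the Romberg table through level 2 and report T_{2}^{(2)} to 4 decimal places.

T_{0}^{(0)} (trapezoid, 1 panel, h=1.9000): 2.410715
T_{1}^{(0)} (trapezoid, 2 panels, h=0.9500): 2.462090
T_{2}^{(0)} (trapezoid, 4 panels, h=0.4750): 2.475926
T_{1}^{(1)} = 2.462090 + (2.462090 − 2.410715)/3 = 2.479215
T_{2}^{(1)} = 2.475926 + (2.475926 − 2.462090)/3 = 2.480538
T_{2}^{(2)} = 2.480538 + (2.480538 − 2.479215)/15 = 2.480626

2.4806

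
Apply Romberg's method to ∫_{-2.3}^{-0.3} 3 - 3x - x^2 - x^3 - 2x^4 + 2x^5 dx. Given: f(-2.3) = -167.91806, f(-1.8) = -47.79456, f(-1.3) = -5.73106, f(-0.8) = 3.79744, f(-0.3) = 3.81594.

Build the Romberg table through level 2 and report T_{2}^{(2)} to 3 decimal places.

-58.342

T_{0}^{(0)} (trapezoid, 1 panel, h=2.0000): -164.10212
T_{1}^{(0)} (trapezoid, 2 panels, h=1.0000): -87.78212
T_{2}^{(0)} (trapezoid, 4 panels, h=0.5000): -65.88962
T_{1}^{(1)} = -87.78212 + (-87.78212 − (-164.10212))/3 = -62.34212
T_{2}^{(1)} = -65.88962 + (-65.88962 − (-87.78212))/3 = -58.59212
T_{2}^{(2)} = -58.59212 + (-58.59212 − (-62.34212))/15 = -58.34212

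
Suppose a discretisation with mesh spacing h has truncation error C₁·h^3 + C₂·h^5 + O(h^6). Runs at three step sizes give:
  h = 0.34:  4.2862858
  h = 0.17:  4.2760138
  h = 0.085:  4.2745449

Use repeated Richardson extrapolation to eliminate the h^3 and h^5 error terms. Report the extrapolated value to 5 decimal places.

First eliminate the h^3 term (factor 2^3 = 8):
  B₁ = (8·4.2760138 − 4.2862858)/7 = 4.2745464
  B₂ = (8·4.2745449 − 4.2760138)/7 = 4.2743351
Then eliminate the h^5 term (factor 2^5 = 32):
  (32·4.2743351 − 4.2745464)/31 = 4.2743283

4.27433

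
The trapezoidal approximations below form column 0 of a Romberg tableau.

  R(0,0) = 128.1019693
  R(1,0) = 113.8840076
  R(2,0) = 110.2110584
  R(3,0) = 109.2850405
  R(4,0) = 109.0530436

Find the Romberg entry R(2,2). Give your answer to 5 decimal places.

108.97621

R(1,1) = 113.8840076 + (113.8840076 − 128.1019693)/3 = 109.1446870
R(2,1) = 110.2110584 + (110.2110584 − 113.8840076)/3 = 108.9867420
R(2,2) = (16·108.9867420 − 109.1446870) / 15 = 108.9762123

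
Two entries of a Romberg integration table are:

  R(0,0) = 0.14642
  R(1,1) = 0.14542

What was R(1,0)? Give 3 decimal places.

0.146

From R(1,1) = (4·R(1,0) − R(0,0))/3, solve for R(1,0):
4·R(1,0) = 3·0.14542 + 0.14642 = 0.58268
R(1,0) = 0.14567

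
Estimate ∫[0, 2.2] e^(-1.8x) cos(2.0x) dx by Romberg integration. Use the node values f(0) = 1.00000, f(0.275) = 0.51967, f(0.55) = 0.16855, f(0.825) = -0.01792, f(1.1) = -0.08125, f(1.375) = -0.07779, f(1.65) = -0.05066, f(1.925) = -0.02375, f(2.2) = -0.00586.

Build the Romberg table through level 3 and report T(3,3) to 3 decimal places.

0.245

T(0,0) (trapezoid, 1 panel, h=2.2000): 1.09355
T(1,0) (trapezoid, 2 panels, h=1.1000): 0.45740
T(2,0) (trapezoid, 4 panels, h=0.5500): 0.29354
T(3,0) (trapezoid, 8 panels, h=0.2750): 0.25683
T(1,1) = 0.45740 + (0.45740 − 1.09355)/3 = 0.24535
T(2,1) = 0.29354 + (0.29354 − 0.45740)/3 = 0.23892
T(3,1) = 0.25683 + (0.25683 − 0.29354)/3 = 0.24459
T(2,2) = 0.23892 + (0.23892 − 0.24535)/15 = 0.23849
T(3,2) = 0.24459 + (0.24459 − 0.23892)/15 = 0.24497
T(3,3) = 0.24497 + (0.24497 − 0.23849)/63 = 0.24507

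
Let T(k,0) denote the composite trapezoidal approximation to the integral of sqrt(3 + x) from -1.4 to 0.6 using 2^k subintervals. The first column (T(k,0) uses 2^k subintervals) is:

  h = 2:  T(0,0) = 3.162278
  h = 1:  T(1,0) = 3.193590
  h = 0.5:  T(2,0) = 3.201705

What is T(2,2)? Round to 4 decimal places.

3.2044

T(1,1) = (4·3.193590 − 3.162278) / 3 = 3.204027
T(2,1) = 3.201705 + (3.201705 − 3.193590)/3 = 3.204410
T(2,2) = (16·3.204410 − 3.204027) / 15 = 3.204436
(Column j=1 coincides with Simpson's rule on the same nodes.)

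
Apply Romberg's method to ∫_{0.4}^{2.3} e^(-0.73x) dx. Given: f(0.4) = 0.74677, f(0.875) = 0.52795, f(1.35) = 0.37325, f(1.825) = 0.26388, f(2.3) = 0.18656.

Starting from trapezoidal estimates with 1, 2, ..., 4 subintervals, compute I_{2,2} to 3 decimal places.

0.767

I_{0,0} (trapezoid, 1 panel, h=1.9000): 0.88666
I_{1,0} (trapezoid, 2 panels, h=0.9500): 0.79792
I_{2,0} (trapezoid, 4 panels, h=0.4750): 0.77508
I_{1,1} = 0.79792 + (0.79792 − 0.88666)/3 = 0.76834
I_{2,1} = 0.77508 + (0.77508 − 0.79792)/3 = 0.76747
I_{2,2} = 0.76747 + (0.76747 − 0.76834)/15 = 0.76741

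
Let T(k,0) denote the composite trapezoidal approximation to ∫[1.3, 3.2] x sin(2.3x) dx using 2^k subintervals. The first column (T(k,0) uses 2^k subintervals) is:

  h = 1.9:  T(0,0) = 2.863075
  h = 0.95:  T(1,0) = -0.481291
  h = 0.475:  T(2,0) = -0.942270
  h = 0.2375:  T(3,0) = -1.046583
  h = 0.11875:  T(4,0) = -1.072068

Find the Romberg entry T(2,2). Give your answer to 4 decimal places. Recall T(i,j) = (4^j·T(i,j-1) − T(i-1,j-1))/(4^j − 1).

-1.0626

Richardson extrapolation on the trapezoidal column (denominator 4−1=3):
T(1,1) = (4·(-0.481291) − 2.863075) / 3 = -1.596080
T(2,1) = -0.942270 + (-0.942270 − (-0.481291))/3 = -1.095930
T(2,2) = -1.095930 + (-1.095930 − (-1.596080))/15 = -1.062587
(Column j=1 coincides with Simpson's rule on the same nodes.)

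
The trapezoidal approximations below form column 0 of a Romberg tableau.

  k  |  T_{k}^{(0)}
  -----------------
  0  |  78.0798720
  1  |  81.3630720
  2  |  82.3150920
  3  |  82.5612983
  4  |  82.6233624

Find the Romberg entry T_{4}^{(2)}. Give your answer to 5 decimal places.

82.64410

Richardson extrapolation on the trapezoidal column (denominator 4−1=3):
T_{3}^{(1)} = 82.5612983 + (82.5612983 − 82.3150920)/3 = 82.6433671
T_{4}^{(1)} = (4·82.6233624 − 82.5612983) / 3 = 82.6440504
T_{4}^{(2)} = (16·82.6440504 − 82.6433671) / 15 = 82.6440960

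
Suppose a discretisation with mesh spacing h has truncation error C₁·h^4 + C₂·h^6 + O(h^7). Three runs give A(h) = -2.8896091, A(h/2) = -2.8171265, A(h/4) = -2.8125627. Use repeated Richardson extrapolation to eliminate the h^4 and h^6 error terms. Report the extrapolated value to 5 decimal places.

First eliminate the h^4 term (factor 2^4 = 16):
  B₁ = (16·(-2.8171265) − (-2.8896091))/15 = -2.8122943
  B₂ = (16·(-2.8125627) − (-2.8171265))/15 = -2.8122584
Then eliminate the h^6 term (factor 2^6 = 64):
  (64·(-2.8122584) − (-2.8122943))/63 = -2.8122578

-2.81226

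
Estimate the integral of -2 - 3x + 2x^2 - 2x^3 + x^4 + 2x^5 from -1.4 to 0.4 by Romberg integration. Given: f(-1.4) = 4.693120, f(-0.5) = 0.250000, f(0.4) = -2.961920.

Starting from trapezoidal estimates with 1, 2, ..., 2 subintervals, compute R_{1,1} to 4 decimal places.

0.8194

R_{0,0} (trapezoid, 1 panel, h=1.8000): 1.558080
R_{1,0} (trapezoid, 2 panels, h=0.9000): 1.004040
R_{1,1} = 1.004040 + (1.004040 − 1.558080)/3 = 0.819360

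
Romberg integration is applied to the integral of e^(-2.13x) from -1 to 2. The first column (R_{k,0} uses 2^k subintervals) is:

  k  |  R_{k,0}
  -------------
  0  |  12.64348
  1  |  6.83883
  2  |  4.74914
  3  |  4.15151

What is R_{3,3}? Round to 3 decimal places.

Richardson extrapolation on the trapezoidal column (denominator 4−1=3):
R_{1,1} = 6.83883 + (6.83883 − 12.64348)/3 = 4.90395
R_{2,1} = (4·4.74914 − 6.83883) / 3 = 4.05258
R_{3,1} = 4.15151 + (4.15151 − 4.74914)/3 = 3.95230
R_{2,2} = 4.05258 + (4.05258 − 4.90395)/15 = 3.99582
R_{3,2} = 3.95230 + (3.95230 − 4.05258)/15 = 3.94561
R_{3,3} = (64·3.94561 − 3.99582) / 63 = 3.94481

3.945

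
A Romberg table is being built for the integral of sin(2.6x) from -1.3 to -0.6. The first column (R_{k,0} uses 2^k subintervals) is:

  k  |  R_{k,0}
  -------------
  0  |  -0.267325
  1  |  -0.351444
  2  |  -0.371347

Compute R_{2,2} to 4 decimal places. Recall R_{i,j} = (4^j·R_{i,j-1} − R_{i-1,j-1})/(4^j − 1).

-0.3779

Richardson extrapolation on the trapezoidal column (denominator 4−1=3):
R_{1,1} = (4·(-0.351444) − (-0.267325)) / 3 = -0.379484
R_{2,1} = -0.371347 + (-0.371347 − (-0.351444))/3 = -0.377981
R_{2,2} = (16·(-0.377981) − (-0.379484)) / 15 = -0.377881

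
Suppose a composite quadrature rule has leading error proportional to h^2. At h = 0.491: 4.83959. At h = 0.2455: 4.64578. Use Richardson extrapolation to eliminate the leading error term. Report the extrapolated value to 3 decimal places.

4.581

The leading error scales as h^2; refining by a factor of 2 reduces it by 2^2 = 4.
Extrapolated value = (4·A(h/2) − A(h)) / (4 − 1)
= (4·4.64578 − 4.83959) / 3
= 13.74353 / 3 = 4.58118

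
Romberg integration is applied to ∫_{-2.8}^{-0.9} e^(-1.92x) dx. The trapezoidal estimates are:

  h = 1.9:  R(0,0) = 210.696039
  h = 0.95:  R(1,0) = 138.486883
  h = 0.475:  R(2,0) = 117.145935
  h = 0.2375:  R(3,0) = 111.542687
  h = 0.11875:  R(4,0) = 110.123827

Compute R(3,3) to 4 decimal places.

109.6497

Richardson extrapolation on the trapezoidal column (denominator 4−1=3):
R(1,1) = 138.486883 + (138.486883 − 210.696039)/3 = 114.417164
R(2,1) = (4·117.145935 − 138.486883) / 3 = 110.032286
R(3,1) = 111.542687 + (111.542687 − 117.145935)/3 = 109.674938
R(2,2) = 110.032286 + (110.032286 − 114.417164)/15 = 109.739961
R(3,2) = (16·109.674938 − 110.032286) / 15 = 109.651115
R(3,3) = (64·109.651115 − 109.739961) / 63 = 109.649705
(Column j=1 coincides with Simpson's rule on the same nodes.)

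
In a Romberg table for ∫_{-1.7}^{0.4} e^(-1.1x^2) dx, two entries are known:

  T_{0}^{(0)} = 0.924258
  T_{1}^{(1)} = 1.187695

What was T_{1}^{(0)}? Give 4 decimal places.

From T_{1}^{(1)} = (4·T_{1}^{(0)} − T_{0}^{(0)})/3, solve for T_{1}^{(0)}:
4·T_{1}^{(0)} = 3·1.187695 + 0.924258 = 4.487343
T_{1}^{(0)} = 1.121836

1.1218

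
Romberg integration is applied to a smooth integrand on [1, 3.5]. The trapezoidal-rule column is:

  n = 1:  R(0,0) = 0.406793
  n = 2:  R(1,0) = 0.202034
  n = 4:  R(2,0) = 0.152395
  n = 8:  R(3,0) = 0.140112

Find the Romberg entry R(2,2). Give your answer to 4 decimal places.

0.1360

R(1,1) = (4·0.202034 − 0.406793) / 3 = 0.133781
R(2,1) = 0.152395 + (0.152395 − 0.202034)/3 = 0.135849
R(2,2) = 0.135849 + (0.135849 − 0.133781)/15 = 0.135987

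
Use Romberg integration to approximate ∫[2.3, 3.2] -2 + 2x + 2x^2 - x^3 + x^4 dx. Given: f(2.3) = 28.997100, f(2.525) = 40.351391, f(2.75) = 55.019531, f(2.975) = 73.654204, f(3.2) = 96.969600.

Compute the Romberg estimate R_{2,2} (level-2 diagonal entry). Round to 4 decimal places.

R_{0,0} (trapezoid, 1 panel, h=0.9000): 56.685015
R_{1,0} (trapezoid, 2 panels, h=0.4500): 53.101296
R_{2,0} (trapezoid, 4 panels, h=0.2250): 52.201907
R_{1,1} = 53.101296 + (53.101296 − 56.685015)/3 = 51.906723
R_{2,1} = 52.201907 + (52.201907 − 53.101296)/3 = 51.902111
R_{2,2} = 51.902111 + (51.902111 − 51.906723)/15 = 51.901804

51.9018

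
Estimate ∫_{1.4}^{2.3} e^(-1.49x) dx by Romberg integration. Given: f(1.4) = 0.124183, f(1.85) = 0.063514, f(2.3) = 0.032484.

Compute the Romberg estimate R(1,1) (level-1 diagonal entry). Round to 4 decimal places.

0.0616

R(0,0) (trapezoid, 1 panel, h=0.9000): 0.070500
R(1,0) (trapezoid, 2 panels, h=0.4500): 0.063831
R(1,1) = 0.063831 + (0.063831 − 0.070500)/3 = 0.061608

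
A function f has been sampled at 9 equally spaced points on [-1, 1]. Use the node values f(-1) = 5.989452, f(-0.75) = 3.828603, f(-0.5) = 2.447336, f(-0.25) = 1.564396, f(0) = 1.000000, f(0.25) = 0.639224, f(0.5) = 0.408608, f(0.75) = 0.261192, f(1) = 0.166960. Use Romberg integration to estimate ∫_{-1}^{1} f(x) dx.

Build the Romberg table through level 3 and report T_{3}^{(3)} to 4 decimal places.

T_{0}^{(0)} (trapezoid, 1 panel, h=2.0000): 6.156412
T_{1}^{(0)} (trapezoid, 2 panels, h=1.0000): 4.078206
T_{2}^{(0)} (trapezoid, 4 panels, h=0.5000): 3.467075
T_{3}^{(0)} (trapezoid, 8 panels, h=0.2500): 3.306891
T_{1}^{(1)} = 4.078206 + (4.078206 − 6.156412)/3 = 3.385471
T_{2}^{(1)} = 3.467075 + (3.467075 − 4.078206)/3 = 3.263365
T_{3}^{(1)} = 3.306891 + (3.306891 − 3.467075)/3 = 3.253496
T_{2}^{(2)} = 3.263365 + (3.263365 − 3.385471)/15 = 3.255225
T_{3}^{(2)} = 3.253496 + (3.253496 − 3.263365)/15 = 3.252838
T_{3}^{(3)} = 3.252838 + (3.252838 − 3.255225)/63 = 3.252800

3.2528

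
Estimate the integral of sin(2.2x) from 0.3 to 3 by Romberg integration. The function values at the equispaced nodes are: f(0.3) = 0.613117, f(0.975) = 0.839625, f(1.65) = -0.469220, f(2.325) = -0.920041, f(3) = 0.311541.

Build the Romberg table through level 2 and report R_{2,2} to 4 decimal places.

-0.0519

R_{0,0} (trapezoid, 1 panel, h=2.7000): 1.248288
R_{1,0} (trapezoid, 2 panels, h=1.3500): -0.009303
R_{2,0} (trapezoid, 4 panels, h=0.6750): -0.058932
R_{1,1} = -0.009303 + (-0.009303 − 1.248288)/3 = -0.428500
R_{2,1} = -0.058932 + (-0.058932 − (-0.009303))/3 = -0.075475
R_{2,2} = -0.075475 + (-0.075475 − (-0.428500))/15 = -0.051940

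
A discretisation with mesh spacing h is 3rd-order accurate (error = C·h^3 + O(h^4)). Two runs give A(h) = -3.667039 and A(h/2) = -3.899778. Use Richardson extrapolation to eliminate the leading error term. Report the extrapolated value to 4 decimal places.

Extrapolated value = (8·A(h/2) − A(h)) / (8 − 1)
= (8·(-3.899778) − (-3.667039)) / 7
= -27.531185 / 7 = -3.933026

-3.9330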